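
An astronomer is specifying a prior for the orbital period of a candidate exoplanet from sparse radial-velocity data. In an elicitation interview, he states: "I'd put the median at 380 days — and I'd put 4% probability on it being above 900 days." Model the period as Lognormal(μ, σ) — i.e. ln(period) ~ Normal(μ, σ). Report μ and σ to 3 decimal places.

μ ≈ 5.940, σ ≈ 0.493

If T ~ Lognormal(μ,σ) then ln T ~ Normal(μ,σ), so the p-quantile of ln T is μ + z_p·σ.
ln(380) = 5.94 and ln(900) = 6.802; z_{0.5} = 0, z_{0.96} = 1.751.
σ = (6.802 − 5.94)/(1.751 − (0)) = 0.493.
μ = 5.94 − (0)·0.493 = 5.940.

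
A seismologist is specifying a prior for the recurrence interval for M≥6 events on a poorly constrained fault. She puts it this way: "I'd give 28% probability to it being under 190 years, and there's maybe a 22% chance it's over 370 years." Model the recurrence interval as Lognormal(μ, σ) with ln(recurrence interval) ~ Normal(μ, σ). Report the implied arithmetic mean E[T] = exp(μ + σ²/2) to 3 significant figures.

If T ~ Lognormal(μ,σ) then ln T ~ Normal(μ,σ), so the p-quantile of ln T is μ + z_p·σ.
ln(190) = 5.247 and ln(370) = 5.914; z_{0.28} = -0.5828, z_{0.78} = 0.7722.
σ = (5.914 − 5.247)/(0.7722 − (-0.5828)) = 0.492.
μ = 5.247 − (-0.5828)·0.492 = 5.534.
E[T] = exp(μ + σ²/2) = exp(5.534 + 0.1210) = 286 years.

E[T] ≈ 286 years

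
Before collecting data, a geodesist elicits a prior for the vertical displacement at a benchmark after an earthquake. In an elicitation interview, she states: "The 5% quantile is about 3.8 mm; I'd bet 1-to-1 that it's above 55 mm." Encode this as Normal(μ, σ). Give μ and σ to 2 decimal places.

μ = 55.00, σ = 31.13

The p-quantile of Normal(μ,σ) is μ + z_p·σ, with z_{0.05} = -1.645 and z_{0.5} = 0.
Eliminate σ: μ = (z₂·x₁ − z₁·x₂)/(z₂ − z₁) = (0·3.8 − (-1.645)·55)/1.645 = 55.00.
Then σ = (x₂ − x₁)/(z₂ − z₁) = (55 − 3.8)/1.645 = 31.13.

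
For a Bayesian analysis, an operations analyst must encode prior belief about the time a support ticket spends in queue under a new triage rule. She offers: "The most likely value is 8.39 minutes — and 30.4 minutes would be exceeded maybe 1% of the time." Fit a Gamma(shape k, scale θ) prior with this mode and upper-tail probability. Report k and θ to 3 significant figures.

k ≈ 3.59, θ ≈ 3.24

Gamma(k,θ) with k>1 has mode (k−1)θ, so θ = 8.39/(k−1).
Need P(X < 30.4) = 0.99 with θ tied to k this way. Start at k = 2, θ = 8.39: P(X<30.4) ≈ 0.877.
Too low — raise k to concentrate. Iterating converges to k ≈ 3.59.
Then θ = 8.39/(3.59−1) ≈ 3.24.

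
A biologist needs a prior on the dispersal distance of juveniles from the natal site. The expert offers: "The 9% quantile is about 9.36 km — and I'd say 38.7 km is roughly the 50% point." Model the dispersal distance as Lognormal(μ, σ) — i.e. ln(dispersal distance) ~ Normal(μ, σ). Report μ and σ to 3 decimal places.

If T ~ Lognormal(μ,σ) then ln T ~ Normal(μ,σ), so the p-quantile of ln T is μ + z_p·σ.
ln(9.36) = 2.236 and ln(38.7) = 3.656; z_{0.09} = -1.341, z_{0.5} = 0.
σ = (3.656 − 2.236)/(0 − (-1.341)) = 1.059.
μ = 2.236 − (-1.341)·1.059 = 3.656.

μ ≈ 3.656, σ ≈ 1.059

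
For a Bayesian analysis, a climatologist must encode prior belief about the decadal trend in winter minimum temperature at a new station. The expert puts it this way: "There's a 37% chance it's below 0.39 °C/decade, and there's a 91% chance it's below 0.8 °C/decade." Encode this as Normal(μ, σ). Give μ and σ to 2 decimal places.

μ = 0.47, σ = 0.25

For Normal(μ,σ), the p-quantile is μ + z_p·σ. Here z_{0.37} = -0.3319, z_{0.91} = 1.341.
So 0.39 = μ − 0.3319σ and 0.8 = μ + 1.341σ.
Subtracting: σ = (0.8 − 0.39)/(1.341 − (-0.3319)) = 0.25.
Then μ = 0.39 − (-0.3319)·0.25 = 0.47.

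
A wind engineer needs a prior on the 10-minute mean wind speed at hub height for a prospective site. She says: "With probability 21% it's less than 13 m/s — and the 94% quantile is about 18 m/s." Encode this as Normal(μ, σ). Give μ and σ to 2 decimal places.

For Normal(μ,σ), the p-quantile is μ + z_p·σ. Here z_{0.21} = -0.8064, z_{0.94} = 1.555.
So 13 = μ − 0.8064σ and 18 = μ + 1.555σ.
Subtracting: σ = (18 − 13)/(1.555 − (-0.8064)) = 2.12.
Then μ = 13 − (-0.8064)·2.12 = 14.71.

μ = 14.71, σ = 2.12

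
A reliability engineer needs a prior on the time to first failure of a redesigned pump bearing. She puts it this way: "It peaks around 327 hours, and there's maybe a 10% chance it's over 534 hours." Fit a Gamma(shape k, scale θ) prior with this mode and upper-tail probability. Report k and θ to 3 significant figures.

k ≈ 8.83, θ ≈ 41.7

Gamma(k,θ) with k>1 has mode (k−1)θ, so θ = 327/(k−1).
Need P(X < 534) = 0.9 with θ tied to k this way. Start at k = 2, θ = 327: P(X<534) ≈ 0.486.
Too low — raise k to concentrate. Iterating converges to k ≈ 8.83.
Then θ = 327/(8.83−1) ≈ 41.7.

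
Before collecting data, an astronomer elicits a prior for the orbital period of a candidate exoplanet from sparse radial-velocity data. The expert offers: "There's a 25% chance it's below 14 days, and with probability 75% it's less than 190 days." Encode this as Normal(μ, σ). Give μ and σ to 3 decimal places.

The p-quantile of Normal(μ,σ) is μ + z_p·σ, with z_{0.25} = -0.6745 and z_{0.75} = 0.6745.
Eliminate σ: μ = (z₂·x₁ − z₁·x₂)/(z₂ − z₁) = (0.6745·14 − (-0.6745)·190)/1.349 = 102.000.
Then σ = (x₂ − x₁)/(z₂ − z₁) = (190 − 14)/1.349 = 130.469.

μ = 102.000, σ = 130.469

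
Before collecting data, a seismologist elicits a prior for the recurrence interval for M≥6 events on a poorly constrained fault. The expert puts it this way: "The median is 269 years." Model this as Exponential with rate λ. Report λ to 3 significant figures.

Exponential median = ln 2 / λ, so λ = ln 2 / 269.0 = 0.00258.

λ ≈ 0.00258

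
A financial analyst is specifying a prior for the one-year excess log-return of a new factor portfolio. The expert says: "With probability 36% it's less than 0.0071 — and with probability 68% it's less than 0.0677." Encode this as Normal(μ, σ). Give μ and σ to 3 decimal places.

μ = 0.033, σ = 0.073

For Normal(μ,σ), the p-quantile is μ + z_p·σ. Here z_{0.36} = -0.3585, z_{0.68} = 0.4677.
So 0.0071 = μ − 0.3585σ and 0.0677 = μ + 0.4677σ.
Subtracting: σ = (0.0677 − 0.0071)/(0.4677 − (-0.3585)) = 0.073.
Then μ = 0.0071 − (-0.3585)·0.073 = 0.033.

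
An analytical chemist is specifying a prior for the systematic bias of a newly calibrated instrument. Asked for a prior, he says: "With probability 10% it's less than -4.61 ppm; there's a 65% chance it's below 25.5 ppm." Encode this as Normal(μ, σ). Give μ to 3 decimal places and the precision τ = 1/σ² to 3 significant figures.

The p-quantile of Normal(μ,σ) is μ + z_p·σ, with z_{0.1} = -1.282 and z_{0.65} = 0.3853.
Eliminate σ: μ = (z₂·x₁ − z₁·x₂)/(z₂ − z₁) = (0.3853·-4.61 − (-1.282)·25.5)/1.667 = 18.540.
Then σ = (x₂ − x₁)/(z₂ − z₁) = (25.5 − -4.61)/1.667 = 18.064.
Precision τ = 1/σ² = 1/18.06² = 0.00306.

μ = 18.540, τ = 0.00306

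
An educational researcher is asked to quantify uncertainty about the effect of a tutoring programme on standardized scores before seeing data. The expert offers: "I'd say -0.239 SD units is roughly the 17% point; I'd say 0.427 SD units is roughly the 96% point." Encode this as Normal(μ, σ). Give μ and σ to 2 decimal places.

For Normal(μ,σ), the p-quantile is μ + z_p·σ. Here z_{0.17} = -0.9542, z_{0.96} = 1.751.
So -0.239 = μ − 0.9542σ and 0.427 = μ + 1.751σ.
Subtracting: σ = (0.427 − -0.239)/(1.751 − (-0.9542)) = 0.25.
Then μ = -0.239 − (-0.9542)·0.25 = -0.00.

μ = -0.00, σ = 0.25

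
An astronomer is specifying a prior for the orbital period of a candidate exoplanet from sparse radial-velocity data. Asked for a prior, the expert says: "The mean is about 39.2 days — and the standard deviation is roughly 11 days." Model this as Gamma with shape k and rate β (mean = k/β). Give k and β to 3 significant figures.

For Gamma(k, rate β): mean = k/β, variance = k/β², so CV = 1/√k.
CV = SD/mean = 11/39.2 = 0.2806, hence k = 1/CV² = 12.7.
Then β = k/mean = 12.7/39.2 = 0.324.

k ≈ 12.7, β ≈ 0.324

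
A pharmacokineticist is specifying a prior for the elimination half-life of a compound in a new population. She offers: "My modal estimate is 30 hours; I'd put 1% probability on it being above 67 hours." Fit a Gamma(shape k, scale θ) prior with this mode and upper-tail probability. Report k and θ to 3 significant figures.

k ≈ 8.44, θ ≈ 4.03

Gamma(k,θ) with k>1 has mode (k−1)θ, so θ = 30/(k−1).
Need P(X < 67) = 0.99 with θ tied to k this way. Start at k = 2, θ = 30: P(X<67) ≈ 0.653.
Too low — raise k to concentrate. Iterating converges to k ≈ 8.44.
Then θ = 30/(8.44−1) ≈ 4.03.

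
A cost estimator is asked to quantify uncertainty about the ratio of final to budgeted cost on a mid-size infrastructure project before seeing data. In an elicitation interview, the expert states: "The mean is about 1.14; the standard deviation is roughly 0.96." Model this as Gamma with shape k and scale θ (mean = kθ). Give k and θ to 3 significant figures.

k ≈ 1.41, θ ≈ 0.808

For Gamma(k, scale θ): mean = kθ, variance = kθ², so CV = 1/√k.
CV = SD/mean = 0.96/1.14 = 0.8421, hence k = 1/CV² = 1.41.
Then θ = mean/k = 1.14/1.41 = 0.808.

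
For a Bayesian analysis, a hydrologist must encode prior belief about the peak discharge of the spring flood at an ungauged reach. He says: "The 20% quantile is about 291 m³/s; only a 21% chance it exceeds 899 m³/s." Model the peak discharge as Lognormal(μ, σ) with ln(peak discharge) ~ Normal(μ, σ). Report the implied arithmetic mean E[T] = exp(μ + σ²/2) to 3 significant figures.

E[T] ≈ 654 m³/s

If T ~ Lognormal(μ,σ) then ln T ~ Normal(μ,σ), so the p-quantile of ln T is μ + z_p·σ.
ln(291) = 5.673 and ln(899) = 6.801; z_{0.2} = -0.8416, z_{0.79} = 0.8064.
σ = (6.801 − 5.673)/(0.8064 − (-0.8416)) = 0.684.
μ = 5.673 − (-0.8416)·0.684 = 6.249.
E[T] = exp(μ + σ²/2) = exp(6.249 + 0.2342) = 654 m³/s.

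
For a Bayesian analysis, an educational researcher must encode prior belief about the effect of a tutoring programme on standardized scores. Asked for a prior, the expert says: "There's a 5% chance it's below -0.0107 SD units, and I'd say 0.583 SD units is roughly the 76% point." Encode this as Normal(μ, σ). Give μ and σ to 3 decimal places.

μ = 0.405, σ = 0.253

The p-quantile of Normal(μ,σ) is μ + z_p·σ, with z_{0.05} = -1.645 and z_{0.76} = 0.7063.
Eliminate σ: μ = (z₂·x₁ − z₁·x₂)/(z₂ − z₁) = (0.7063·-0.0107 − (-1.645)·0.583)/2.351 = 0.405.
Then σ = (x₂ − x₁)/(z₂ − z₁) = (0.583 − -0.0107)/2.351 = 0.253.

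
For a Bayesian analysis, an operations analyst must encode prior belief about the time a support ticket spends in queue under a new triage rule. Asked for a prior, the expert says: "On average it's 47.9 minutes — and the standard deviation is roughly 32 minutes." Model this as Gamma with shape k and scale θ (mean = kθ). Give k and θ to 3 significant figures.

k ≈ 2.24, θ ≈ 21.4

For Gamma(k, scale θ): mean = kθ, variance = kθ², so CV = 1/√k.
CV = SD/mean = 32/47.9 = 0.6681, hence k = 1/CV² = 2.24.
Then θ = mean/k = 47.9/2.24 = 21.4.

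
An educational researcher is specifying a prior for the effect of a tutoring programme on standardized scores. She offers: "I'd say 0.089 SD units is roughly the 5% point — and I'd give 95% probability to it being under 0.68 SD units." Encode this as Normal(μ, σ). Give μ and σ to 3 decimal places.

μ = 0.385, σ = 0.180

The p-quantile of Normal(μ,σ) is μ + z_p·σ, with z_{0.05} = -1.645 and z_{0.95} = 1.645.
Eliminate σ: μ = (z₂·x₁ − z₁·x₂)/(z₂ − z₁) = (1.645·0.089 − (-1.645)·0.68)/3.29 = 0.385.
Then σ = (x₂ − x₁)/(z₂ − z₁) = (0.68 − 0.089)/3.29 = 0.180.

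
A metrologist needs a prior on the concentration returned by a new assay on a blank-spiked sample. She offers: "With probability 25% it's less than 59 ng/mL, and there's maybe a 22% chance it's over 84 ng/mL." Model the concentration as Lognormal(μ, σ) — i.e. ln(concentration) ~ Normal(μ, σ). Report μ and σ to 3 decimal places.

If T ~ Lognormal(μ,σ) then ln T ~ Normal(μ,σ), so the p-quantile of ln T is μ + z_p·σ.
ln(59) = 4.078 and ln(84) = 4.431; z_{0.25} = -0.6745, z_{0.78} = 0.7722.
σ = (4.431 − 4.078)/(0.7722 − (-0.6745)) = 0.244.
μ = 4.078 − (-0.6745)·0.244 = 4.242.

μ ≈ 4.242, σ ≈ 0.244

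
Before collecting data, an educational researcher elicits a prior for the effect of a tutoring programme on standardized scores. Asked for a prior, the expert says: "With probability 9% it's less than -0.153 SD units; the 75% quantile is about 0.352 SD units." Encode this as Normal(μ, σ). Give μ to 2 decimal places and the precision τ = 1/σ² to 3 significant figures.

The p-quantile of Normal(μ,σ) is μ + z_p·σ, with z_{0.09} = -1.341 and z_{0.75} = 0.6745.
Eliminate σ: μ = (z₂·x₁ − z₁·x₂)/(z₂ − z₁) = (0.6745·-0.153 − (-1.341)·0.352)/2.015 = 0.18.
Then σ = (x₂ − x₁)/(z₂ − z₁) = (0.352 − -0.153)/2.015 = 0.25.
Precision τ = 1/σ² = 1/0.2506² = 15.9.

μ = 0.18, τ = 15.9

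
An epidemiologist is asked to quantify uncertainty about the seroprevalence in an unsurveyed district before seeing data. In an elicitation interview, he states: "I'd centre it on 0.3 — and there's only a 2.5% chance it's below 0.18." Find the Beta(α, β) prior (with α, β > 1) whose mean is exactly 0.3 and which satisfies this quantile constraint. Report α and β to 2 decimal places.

α ≈ 14.31, β ≈ 33.39

With mean 0.3 fixed, write α = 0.3s, β = 0.7s where s = α+β.
Need P(θ < 0.18) = 0.025 under Beta(0.3s, 0.7s). Normal approximation: (q−m)/√(m(1−m)/s) ≈ z_{0.025} = -1.96, so s ≈ 0.3·0.7·(-1.96)²/(0.18−0.3)² = 56.0.
At s = 56.0: P(θ<0.18) ≈ 0.016. Adjusting to match 0.025 gives s ≈ 47.70.
So α = 0.3·47.70 ≈ 14.31, β = 0.7·47.70 ≈ 33.39.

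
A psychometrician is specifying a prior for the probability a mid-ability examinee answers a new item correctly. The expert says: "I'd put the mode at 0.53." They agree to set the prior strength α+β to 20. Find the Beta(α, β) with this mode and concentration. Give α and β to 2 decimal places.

For α,β > 1 the Beta mode is (α−1)/(α+β−2). With α+β = 20, the mode is (α−1)/18.
Set (α−1)/18 = 0.53 → α = 1 + 0.53·18 = 10.54.
β = 20 − α = 9.46.

α = 10.54, β = 9.46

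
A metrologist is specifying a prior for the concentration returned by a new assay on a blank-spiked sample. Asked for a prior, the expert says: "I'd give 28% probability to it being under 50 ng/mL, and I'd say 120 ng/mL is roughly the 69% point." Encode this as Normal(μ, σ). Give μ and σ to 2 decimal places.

The p-quantile of Normal(μ,σ) is μ + z_p·σ, with z_{0.28} = -0.5828 and z_{0.69} = 0.4959.
Eliminate σ: μ = (z₂·x₁ − z₁·x₂)/(z₂ − z₁) = (0.4959·50 − (-0.5828)·120)/1.079 = 87.82.
Then σ = (x₂ − x₁)/(z₂ − z₁) = (120 − 50)/1.079 = 64.89.

μ = 87.82, σ = 64.89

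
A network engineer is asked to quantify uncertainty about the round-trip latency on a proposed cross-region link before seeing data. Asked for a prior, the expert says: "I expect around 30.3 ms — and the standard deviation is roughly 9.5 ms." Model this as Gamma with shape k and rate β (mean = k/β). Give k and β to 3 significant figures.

For Gamma(k, rate β): mean = k/β, variance = k/β², so CV = 1/√k.
CV = SD/mean = 9.5/30.3 = 0.3135, hence k = 1/CV² = 10.2.
Then β = k/mean = 10.2/30.3 = 0.336.

k ≈ 10.2, β ≈ 0.336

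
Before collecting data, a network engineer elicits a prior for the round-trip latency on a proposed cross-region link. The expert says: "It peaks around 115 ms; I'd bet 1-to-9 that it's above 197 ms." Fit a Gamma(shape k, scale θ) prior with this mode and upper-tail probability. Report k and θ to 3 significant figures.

Gamma(k,θ) with k>1 has mode (k−1)θ, so θ = 115/(k−1).
Need P(X < 197) = 0.9 with θ tied to k this way. Start at k = 2, θ = 115: P(X<197) ≈ 0.511.
Too low — raise k to concentrate. Iterating converges to k ≈ 7.54.
Then θ = 115/(7.54−1) ≈ 17.6.

k ≈ 7.54, θ ≈ 17.6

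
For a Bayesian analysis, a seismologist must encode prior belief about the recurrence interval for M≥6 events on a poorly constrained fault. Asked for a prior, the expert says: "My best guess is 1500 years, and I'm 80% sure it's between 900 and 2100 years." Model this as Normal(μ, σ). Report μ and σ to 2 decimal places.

A symmetric 80% interval runs μ ± z·σ with z = 1.282.
Half-width = 600, so σ = 600/1.282 = 468.18.
μ is the stated best guess, 1500.00.

μ = 1500.00, σ = 468.18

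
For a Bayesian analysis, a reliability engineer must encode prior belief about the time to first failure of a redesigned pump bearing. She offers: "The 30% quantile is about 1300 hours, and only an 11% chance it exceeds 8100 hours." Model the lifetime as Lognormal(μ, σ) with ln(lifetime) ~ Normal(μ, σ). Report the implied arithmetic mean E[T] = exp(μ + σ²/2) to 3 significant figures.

E[T] ≈ 3880 hours

If T ~ Lognormal(μ,σ) then ln T ~ Normal(μ,σ), so the p-quantile of ln T is μ + z_p·σ.
ln(1300) = 7.17 and ln(8100) = 9; z_{0.3} = -0.5244, z_{0.89} = 1.227.
σ = (9 − 7.17)/(1.227 − (-0.5244)) = 1.045.
μ = 7.17 − (-0.5244)·1.045 = 7.718.
E[T] = exp(μ + σ²/2) = exp(7.718 + 0.5459) = 3880 hours.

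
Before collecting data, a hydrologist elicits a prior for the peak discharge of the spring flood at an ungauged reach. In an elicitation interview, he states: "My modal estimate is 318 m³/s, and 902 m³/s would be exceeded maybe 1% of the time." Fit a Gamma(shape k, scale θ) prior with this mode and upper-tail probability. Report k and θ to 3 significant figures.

Gamma(k,θ) with k>1 has mode (k−1)θ, so θ = 318/(k−1).
Need P(X < 902) = 0.99 with θ tied to k this way. Start at k = 2, θ = 318: P(X<902) ≈ 0.775.
Too low — raise k to concentrate. Iterating converges to k ≈ 5.2.
Then θ = 318/(5.2−1) ≈ 75.8.

k ≈ 5.2, θ ≈ 75.8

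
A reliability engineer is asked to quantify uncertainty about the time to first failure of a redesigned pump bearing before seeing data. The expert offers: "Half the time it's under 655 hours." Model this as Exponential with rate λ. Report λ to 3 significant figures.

λ ≈ 0.00106

Exponential median = ln 2 / λ, so λ = ln 2 / 655.0 = 0.00106.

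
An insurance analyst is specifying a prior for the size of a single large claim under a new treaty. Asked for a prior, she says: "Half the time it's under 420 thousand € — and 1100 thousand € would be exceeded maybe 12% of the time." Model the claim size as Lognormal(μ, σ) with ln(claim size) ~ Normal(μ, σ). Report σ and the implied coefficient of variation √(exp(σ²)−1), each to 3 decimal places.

If T ~ Lognormal(μ,σ) then ln T ~ Normal(μ,σ), so the p-quantile of ln T is μ + z_p·σ.
ln(420) = 6.04 and ln(1100) = 7.003; z_{0.5} = 0, z_{0.88} = 1.175.
σ = (7.003 − 6.04)/(1.175 − (0)) = 0.819.
μ = 6.04 − (0)·0.819 = 6.040.
CV = √(exp(σ²)−1) = √(exp(0.6715)−1) = 0.978.

σ ≈ 0.819, CV ≈ 0.978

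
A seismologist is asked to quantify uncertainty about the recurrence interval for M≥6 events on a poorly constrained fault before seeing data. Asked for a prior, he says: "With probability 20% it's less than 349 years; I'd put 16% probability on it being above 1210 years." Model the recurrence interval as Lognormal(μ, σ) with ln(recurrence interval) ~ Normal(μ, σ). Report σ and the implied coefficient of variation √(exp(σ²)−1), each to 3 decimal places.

If T ~ Lognormal(μ,σ) then ln T ~ Normal(μ,σ), so the p-quantile of ln T is μ + z_p·σ.
ln(349) = 5.855 and ln(1210) = 7.098; z_{0.2} = -0.8416, z_{0.84} = 0.9945.
σ = (7.098 − 5.855)/(0.9945 − (-0.8416)) = 0.677.
μ = 5.855 − (-0.8416)·0.677 = 6.425.
CV = √(exp(σ²)−1) = √(exp(0.4585)−1) = 0.763.

σ ≈ 0.677, CV ≈ 0.763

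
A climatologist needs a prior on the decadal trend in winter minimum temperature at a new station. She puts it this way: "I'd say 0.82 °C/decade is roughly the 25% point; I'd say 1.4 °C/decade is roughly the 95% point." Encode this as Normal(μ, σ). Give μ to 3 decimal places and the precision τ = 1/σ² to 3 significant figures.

μ = 0.989, τ = 16

The p-quantile of Normal(μ,σ) is μ + z_p·σ, with z_{0.25} = -0.6745 and z_{0.95} = 1.645.
Eliminate σ: μ = (z₂·x₁ − z₁·x₂)/(z₂ − z₁) = (1.645·0.82 − (-0.6745)·1.4)/2.319 = 0.989.
Then σ = (x₂ − x₁)/(z₂ − z₁) = (1.4 − 0.82)/2.319 = 0.250.
Precision τ = 1/σ² = 1/0.2501² = 16.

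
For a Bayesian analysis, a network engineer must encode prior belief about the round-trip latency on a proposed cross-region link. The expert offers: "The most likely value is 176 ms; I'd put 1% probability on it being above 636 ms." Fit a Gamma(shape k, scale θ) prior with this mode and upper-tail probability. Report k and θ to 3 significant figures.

k ≈ 3.6, θ ≈ 67.6

Gamma(k,θ) with k>1 has mode (k−1)θ, so θ = 176/(k−1).
Need P(X < 636) = 0.99 with θ tied to k this way. Start at k = 2, θ = 176: P(X<636) ≈ 0.876.
Too low — raise k to concentrate. Iterating converges to k ≈ 3.6.
Then θ = 176/(3.6−1) ≈ 67.6.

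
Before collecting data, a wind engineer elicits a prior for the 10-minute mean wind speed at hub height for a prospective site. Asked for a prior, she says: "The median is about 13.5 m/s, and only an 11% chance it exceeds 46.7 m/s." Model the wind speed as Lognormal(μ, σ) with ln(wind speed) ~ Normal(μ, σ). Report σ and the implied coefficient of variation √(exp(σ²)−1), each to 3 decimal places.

If T ~ Lognormal(μ,σ) then ln T ~ Normal(μ,σ), so the p-quantile of ln T is μ + z_p·σ.
ln(13.5) = 2.603 and ln(46.7) = 3.844; z_{0.5} = 0, z_{0.89} = 1.227.
σ = (3.844 − 2.603)/(1.227 − (0)) = 1.012.
μ = 2.603 − (0)·1.012 = 2.603.
CV = √(exp(σ²)−1) = √(exp(1.0238)−1) = 1.336.

σ ≈ 1.012, CV ≈ 1.336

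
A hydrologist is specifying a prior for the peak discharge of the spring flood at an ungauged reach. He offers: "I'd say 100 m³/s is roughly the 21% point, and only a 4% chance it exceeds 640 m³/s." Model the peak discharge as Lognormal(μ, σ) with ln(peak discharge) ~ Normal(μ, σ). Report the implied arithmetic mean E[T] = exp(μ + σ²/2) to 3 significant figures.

E[T] ≈ 234 m³/s

If T ~ Lognormal(μ,σ) then ln T ~ Normal(μ,σ), so the p-quantile of ln T is μ + z_p·σ.
ln(100) = 4.605 and ln(640) = 6.461; z_{0.21} = -0.8064, z_{0.96} = 1.751.
σ = (6.461 − 4.605)/(1.751 − (-0.8064)) = 0.726.
μ = 4.605 − (-0.8064)·0.726 = 5.191.
E[T] = exp(μ + σ²/2) = exp(5.191 + 0.2635) = 234 m³/s.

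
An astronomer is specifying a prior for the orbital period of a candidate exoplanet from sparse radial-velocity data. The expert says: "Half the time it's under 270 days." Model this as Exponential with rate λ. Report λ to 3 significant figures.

λ ≈ 0.00257

Exponential median = ln 2 / λ, so λ = ln 2 / 270.0 = 0.00257.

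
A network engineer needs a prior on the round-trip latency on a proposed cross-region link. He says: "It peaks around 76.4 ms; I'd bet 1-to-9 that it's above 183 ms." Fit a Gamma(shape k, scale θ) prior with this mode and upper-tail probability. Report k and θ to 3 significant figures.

k ≈ 3.52, θ ≈ 30.3

Gamma(k,θ) with k>1 has mode (k−1)θ, so θ = 76.4/(k−1).
Need P(X < 183) = 0.9 with θ tied to k this way. Start at k = 2, θ = 76.4: P(X<183) ≈ 0.691.
Too low — raise k to concentrate. Iterating converges to k ≈ 3.52.
Then θ = 76.4/(3.52−1) ≈ 30.3.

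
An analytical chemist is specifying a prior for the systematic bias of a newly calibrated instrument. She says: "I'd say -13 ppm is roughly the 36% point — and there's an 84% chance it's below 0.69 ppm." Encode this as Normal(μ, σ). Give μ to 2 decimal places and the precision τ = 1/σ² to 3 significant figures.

μ = -9.37, τ = 0.00977

For Normal(μ,σ), the p-quantile is μ + z_p·σ. Here z_{0.36} = -0.3585, z_{0.84} = 0.9945.
So -13 = μ − 0.3585σ and 0.69 = μ + 0.9945σ.
Subtracting: σ = (0.69 − -13)/(0.9945 − (-0.3585)) = 10.12.
Then μ = -13 − (-0.3585)·10.12 = -9.37.
Precision τ = 1/σ² = 1/10.12² = 0.00977.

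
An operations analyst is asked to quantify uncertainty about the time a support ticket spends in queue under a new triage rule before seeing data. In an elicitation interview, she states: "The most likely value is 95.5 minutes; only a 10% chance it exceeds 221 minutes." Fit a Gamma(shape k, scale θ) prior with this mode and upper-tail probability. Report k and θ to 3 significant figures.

Gamma(k,θ) with k>1 has mode (k−1)θ, so θ = 95.5/(k−1).
Need P(X < 221) = 0.9 with θ tied to k this way. Start at k = 2, θ = 95.5: P(X<221) ≈ 0.672.
Too low — raise k to concentrate. Iterating converges to k ≈ 3.73.
Then θ = 95.5/(3.73−1) ≈ 35.

k ≈ 3.73, θ ≈ 35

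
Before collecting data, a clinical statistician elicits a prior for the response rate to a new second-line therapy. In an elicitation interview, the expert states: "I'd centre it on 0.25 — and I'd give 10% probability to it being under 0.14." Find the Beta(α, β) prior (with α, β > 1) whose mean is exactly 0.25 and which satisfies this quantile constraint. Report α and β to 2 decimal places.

α ≈ 5.63, β ≈ 16.88

With mean 0.25 fixed, write α = 0.25s, β = 0.75s where s = α+β.
Need P(θ < 0.14) = 0.1 under Beta(0.25s, 0.75s). Normal approximation: (q−m)/√(m(1−m)/s) ≈ z_{0.1} = -1.28, so s ≈ 0.25·0.75·(-1.28)²/(0.14−0.25)² = 25.5.
At s = 25.5: P(θ<0.14) ≈ 0.085. Adjusting to match 0.1 gives s ≈ 22.51.
So α = 0.25·22.51 ≈ 5.63, β = 0.75·22.51 ≈ 16.88.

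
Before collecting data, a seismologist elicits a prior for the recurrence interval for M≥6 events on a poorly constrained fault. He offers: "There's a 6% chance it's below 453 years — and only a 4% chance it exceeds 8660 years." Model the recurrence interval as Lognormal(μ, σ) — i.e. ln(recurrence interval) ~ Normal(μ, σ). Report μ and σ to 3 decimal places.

μ ≈ 7.504, σ ≈ 0.893

If T ~ Lognormal(μ,σ) then ln T ~ Normal(μ,σ), so the p-quantile of ln T is μ + z_p·σ.
ln(453) = 6.116 and ln(8660) = 9.066; z_{0.06} = -1.555, z_{0.96} = 1.751.
σ = (9.066 − 6.116)/(1.751 − (-1.555)) = 0.893.
μ = 6.116 − (-1.555)·0.893 = 7.504.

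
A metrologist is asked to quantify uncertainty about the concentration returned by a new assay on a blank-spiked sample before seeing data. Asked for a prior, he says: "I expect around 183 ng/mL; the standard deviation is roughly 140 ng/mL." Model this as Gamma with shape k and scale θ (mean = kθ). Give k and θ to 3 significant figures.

For Gamma(k, scale θ): mean = kθ, variance = kθ², so CV = 1/√k.
CV = SD/mean = 140/183 = 0.765, hence k = 1/CV² = 1.71.
Then θ = mean/k = 183/1.71 = 107.

k ≈ 1.71, θ ≈ 107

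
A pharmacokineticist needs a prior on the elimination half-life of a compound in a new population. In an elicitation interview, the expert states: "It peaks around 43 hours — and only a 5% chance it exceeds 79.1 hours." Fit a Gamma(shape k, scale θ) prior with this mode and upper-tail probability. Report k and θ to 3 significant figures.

k ≈ 8.49, θ ≈ 5.74

Gamma(k,θ) with k>1 has mode (k−1)θ, so θ = 43/(k−1).
Need P(X < 79.1) = 0.95 with θ tied to k this way. Start at k = 2, θ = 43: P(X<79.1) ≈ 0.549.
Too low — raise k to concentrate. Iterating converges to k ≈ 8.49.
Then θ = 43/(8.49−1) ≈ 5.74.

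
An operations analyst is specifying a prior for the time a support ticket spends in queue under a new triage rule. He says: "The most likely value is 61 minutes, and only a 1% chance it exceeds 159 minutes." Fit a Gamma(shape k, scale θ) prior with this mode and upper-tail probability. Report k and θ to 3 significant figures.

k ≈ 6.07, θ ≈ 12

Gamma(k,θ) with k>1 has mode (k−1)θ, so θ = 61/(k−1).
Need P(X < 159) = 0.99 with θ tied to k this way. Start at k = 2, θ = 61: P(X<159) ≈ 0.734.
Too low — raise k to concentrate. Iterating converges to k ≈ 6.07.
Then θ = 61/(6.07−1) ≈ 12.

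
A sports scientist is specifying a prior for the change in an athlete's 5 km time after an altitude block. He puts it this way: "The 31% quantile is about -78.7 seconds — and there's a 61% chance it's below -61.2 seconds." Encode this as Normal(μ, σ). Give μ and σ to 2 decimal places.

μ = -67.51, σ = 22.58

The p-quantile of Normal(μ,σ) is μ + z_p·σ, with z_{0.31} = -0.4959 and z_{0.61} = 0.2793.
Eliminate σ: μ = (z₂·x₁ − z₁·x₂)/(z₂ − z₁) = (0.2793·-78.7 − (-0.4959)·-61.2)/0.7752 = -67.51.
Then σ = (x₂ − x₁)/(z₂ − z₁) = (-61.2 − -78.7)/0.7752 = 22.58.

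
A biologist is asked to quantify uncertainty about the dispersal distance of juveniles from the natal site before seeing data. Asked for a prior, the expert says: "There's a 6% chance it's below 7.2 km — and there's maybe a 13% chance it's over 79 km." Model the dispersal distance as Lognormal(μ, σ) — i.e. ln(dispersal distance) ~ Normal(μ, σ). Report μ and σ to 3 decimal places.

If T ~ Lognormal(μ,σ) then ln T ~ Normal(μ,σ), so the p-quantile of ln T is μ + z_p·σ.
ln(7.2) = 1.974 and ln(79) = 4.369; z_{0.06} = -1.555, z_{0.87} = 1.126.
σ = (4.369 − 1.974)/(1.126 − (-1.555)) = 0.893.
μ = 1.974 − (-1.555)·0.893 = 3.363.

μ ≈ 3.363, σ ≈ 0.893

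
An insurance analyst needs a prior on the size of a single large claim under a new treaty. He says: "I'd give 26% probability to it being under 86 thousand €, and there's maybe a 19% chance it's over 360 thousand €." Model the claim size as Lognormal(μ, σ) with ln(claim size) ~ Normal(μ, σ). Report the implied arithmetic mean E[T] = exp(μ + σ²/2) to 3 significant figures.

If T ~ Lognormal(μ,σ) then ln T ~ Normal(μ,σ), so the p-quantile of ln T is μ + z_p·σ.
ln(86) = 4.454 and ln(360) = 5.886; z_{0.26} = -0.6433, z_{0.81} = 0.8779.
σ = (5.886 − 4.454)/(0.8779 − (-0.6433)) = 0.941.
μ = 4.454 − (-0.6433)·0.941 = 5.060.
E[T] = exp(μ + σ²/2) = exp(5.060 + 0.4429) = 245 thousand €.

E[T] ≈ 245 thousand €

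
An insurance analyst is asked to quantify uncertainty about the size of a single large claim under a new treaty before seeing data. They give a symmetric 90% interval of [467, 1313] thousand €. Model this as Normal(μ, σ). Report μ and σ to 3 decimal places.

A symmetric 90% interval runs μ ± z·σ with z = 1.645.
Half-width = 423, so σ = 423/1.645 = 257.166.
μ is the interval midpoint, 890.000.

μ = 890.000, σ = 257.166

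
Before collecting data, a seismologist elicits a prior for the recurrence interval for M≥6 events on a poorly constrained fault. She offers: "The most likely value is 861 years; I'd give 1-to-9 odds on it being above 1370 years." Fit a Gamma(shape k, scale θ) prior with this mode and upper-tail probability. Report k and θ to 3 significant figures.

Gamma(k,θ) with k>1 has mode (k−1)θ, so θ = 861/(k−1).
Need P(X < 1370) = 0.9 with θ tied to k this way. Start at k = 2, θ = 861: P(X<1370) ≈ 0.472.
Too low — raise k to concentrate. Iterating converges to k ≈ 9.7.
Then θ = 861/(9.7−1) ≈ 98.9.

k ≈ 9.7, θ ≈ 98.9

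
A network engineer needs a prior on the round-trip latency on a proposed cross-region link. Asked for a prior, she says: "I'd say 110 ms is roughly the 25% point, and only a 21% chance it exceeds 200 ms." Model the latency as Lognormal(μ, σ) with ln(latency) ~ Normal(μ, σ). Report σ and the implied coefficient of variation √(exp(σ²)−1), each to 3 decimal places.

If T ~ Lognormal(μ,σ) then ln T ~ Normal(μ,σ), so the p-quantile of ln T is μ + z_p·σ.
ln(110) = 4.7 and ln(200) = 5.298; z_{0.25} = -0.6745, z_{0.79} = 0.8064.
σ = (5.298 − 4.7)/(0.8064 − (-0.6745)) = 0.404.
μ = 4.7 − (-0.6745)·0.404 = 4.973.
CV = √(exp(σ²)−1) = √(exp(0.1630)−1) = 0.421.

σ ≈ 0.404, CV ≈ 0.421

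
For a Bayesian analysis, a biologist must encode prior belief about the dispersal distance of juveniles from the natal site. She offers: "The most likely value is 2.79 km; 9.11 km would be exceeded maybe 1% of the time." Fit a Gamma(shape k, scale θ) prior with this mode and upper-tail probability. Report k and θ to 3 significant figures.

k ≈ 4.15, θ ≈ 0.886

Gamma(k,θ) with k>1 has mode (k−1)θ, so θ = 2.79/(k−1).
Need P(X < 9.11) = 0.99 with θ tied to k this way. Start at k = 2, θ = 2.79: P(X<9.11) ≈ 0.837.
Too low — raise k to concentrate. Iterating converges to k ≈ 4.15.
Then θ = 2.79/(4.15−1) ≈ 0.886.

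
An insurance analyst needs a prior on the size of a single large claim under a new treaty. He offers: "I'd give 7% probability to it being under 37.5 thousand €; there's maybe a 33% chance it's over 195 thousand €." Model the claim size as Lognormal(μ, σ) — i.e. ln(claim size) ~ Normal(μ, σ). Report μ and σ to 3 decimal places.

If T ~ Lognormal(μ,σ) then ln T ~ Normal(μ,σ), so the p-quantile of ln T is μ + z_p·σ.
ln(37.5) = 3.624 and ln(195) = 5.273; z_{0.07} = -1.476, z_{0.67} = 0.4399.
σ = (5.273 − 3.624)/(0.4399 − (-1.476)) = 0.861.
μ = 3.624 − (-1.476)·0.861 = 4.894.

μ ≈ 4.894, σ ≈ 0.861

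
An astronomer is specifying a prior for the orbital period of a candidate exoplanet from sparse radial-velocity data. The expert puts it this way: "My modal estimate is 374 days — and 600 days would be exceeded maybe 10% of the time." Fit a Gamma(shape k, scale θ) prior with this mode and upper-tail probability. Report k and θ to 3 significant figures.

Gamma(k,θ) with k>1 has mode (k−1)θ, so θ = 374/(k−1).
Need P(X < 600) = 0.9 with θ tied to k this way. Start at k = 2, θ = 374: P(X<600) ≈ 0.476.
Too low — raise k to concentrate. Iterating converges to k ≈ 9.41.
Then θ = 374/(9.41−1) ≈ 44.5.

k ≈ 9.41, θ ≈ 44.5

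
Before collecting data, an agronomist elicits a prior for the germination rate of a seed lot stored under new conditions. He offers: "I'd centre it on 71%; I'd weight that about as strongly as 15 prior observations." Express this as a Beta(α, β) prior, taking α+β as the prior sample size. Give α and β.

α = 10.65, β = 4.35

Under the effective-sample-size interpretation, Beta(α, β) has prior mean α/(α+β) and prior sample size α+β.
So α+β = 15 and α/(α+β) = 0.71, giving α = 0.71·15 = 10.65 and β = 15 − 10.65 = 4.35.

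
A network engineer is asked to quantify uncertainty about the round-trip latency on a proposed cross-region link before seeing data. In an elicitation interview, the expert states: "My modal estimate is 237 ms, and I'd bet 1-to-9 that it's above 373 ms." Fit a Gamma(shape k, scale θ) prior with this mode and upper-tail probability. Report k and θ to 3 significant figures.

Gamma(k,θ) with k>1 has mode (k−1)θ, so θ = 237/(k−1).
Need P(X < 373) = 0.9 with θ tied to k this way. Start at k = 2, θ = 237: P(X<373) ≈ 0.467.
Too low — raise k to concentrate. Iterating converges to k ≈ 10.1.
Then θ = 237/(10.1−1) ≈ 26.

k ≈ 10.1, θ ≈ 26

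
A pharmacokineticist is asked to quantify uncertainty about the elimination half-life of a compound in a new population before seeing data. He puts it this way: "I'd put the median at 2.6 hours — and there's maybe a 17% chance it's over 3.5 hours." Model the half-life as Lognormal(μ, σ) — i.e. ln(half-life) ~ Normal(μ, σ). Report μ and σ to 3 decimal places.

If T ~ Lognormal(μ,σ) then ln T ~ Normal(μ,σ), so the p-quantile of ln T is μ + z_p·σ.
ln(2.6) = 0.9555 and ln(3.5) = 1.253; z_{0.5} = 0, z_{0.83} = 0.9542.
σ = (1.253 − 0.9555)/(0.9542 − (0)) = 0.312.
μ = 0.9555 − (0)·0.312 = 0.956.

μ ≈ 0.956, σ ≈ 0.312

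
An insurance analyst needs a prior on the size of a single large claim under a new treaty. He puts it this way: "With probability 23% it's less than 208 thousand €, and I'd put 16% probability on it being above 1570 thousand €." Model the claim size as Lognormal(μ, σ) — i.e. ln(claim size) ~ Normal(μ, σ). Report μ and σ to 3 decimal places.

μ ≈ 6.199, σ ≈ 1.166

If T ~ Lognormal(μ,σ) then ln T ~ Normal(μ,σ), so the p-quantile of ln T is μ + z_p·σ.
ln(208) = 5.338 and ln(1570) = 7.359; z_{0.23} = -0.7388, z_{0.84} = 0.9945.
σ = (7.359 − 5.338)/(0.9945 − (-0.7388)) = 1.166.
μ = 5.338 − (-0.7388)·1.166 = 6.199.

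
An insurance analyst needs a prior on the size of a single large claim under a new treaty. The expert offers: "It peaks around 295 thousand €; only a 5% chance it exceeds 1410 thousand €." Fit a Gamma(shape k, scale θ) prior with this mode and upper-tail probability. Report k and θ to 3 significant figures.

k ≈ 1.99, θ ≈ 298

Gamma(k,θ) with k>1 has mode (k−1)θ, so θ = 295/(k−1).
Need P(X < 1410) = 0.95 with θ tied to k this way. Start at k = 2, θ = 295: P(X<1410) ≈ 0.951.
Too high — lower k to spread out. Iterating converges to k ≈ 1.99.
Then θ = 295/(1.99−1) ≈ 298.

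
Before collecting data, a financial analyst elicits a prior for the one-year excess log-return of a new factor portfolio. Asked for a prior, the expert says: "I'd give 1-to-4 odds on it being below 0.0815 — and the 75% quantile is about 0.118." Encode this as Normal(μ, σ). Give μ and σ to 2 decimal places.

μ = 0.10, σ = 0.02

For Normal(μ,σ), the p-quantile is μ + z_p·σ. Here z_{0.2} = -0.8416, z_{0.75} = 0.6745.
So 0.0815 = μ − 0.8416σ and 0.118 = μ + 0.6745σ.
Subtracting: σ = (0.118 − 0.0815)/(0.6745 − (-0.8416)) = 0.02.
Then μ = 0.0815 − (-0.8416)·0.02 = 0.10.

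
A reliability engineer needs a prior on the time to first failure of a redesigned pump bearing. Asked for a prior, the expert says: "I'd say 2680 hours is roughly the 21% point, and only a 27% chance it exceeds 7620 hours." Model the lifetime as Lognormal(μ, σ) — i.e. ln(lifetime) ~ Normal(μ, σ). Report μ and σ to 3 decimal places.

μ ≈ 8.487, σ ≈ 0.736

If T ~ Lognormal(μ,σ) then ln T ~ Normal(μ,σ), so the p-quantile of ln T is μ + z_p·σ.
ln(2680) = 7.894 and ln(7620) = 8.939; z_{0.21} = -0.8064, z_{0.73} = 0.6128.
σ = (8.939 − 7.894)/(0.6128 − (-0.8064)) = 0.736.
μ = 7.894 − (-0.8064)·0.736 = 8.487.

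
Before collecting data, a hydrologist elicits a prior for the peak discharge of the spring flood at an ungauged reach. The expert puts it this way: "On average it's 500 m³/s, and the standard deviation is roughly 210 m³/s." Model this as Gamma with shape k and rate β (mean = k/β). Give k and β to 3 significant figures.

For Gamma(k, rate β): mean = k/β, variance = k/β², so CV = 1/√k.
CV = SD/mean = 210/500 = 0.42, hence k = 1/CV² = 5.67.
Then β = k/mean = 5.67/500 = 0.0113.

k ≈ 5.67, β ≈ 0.0113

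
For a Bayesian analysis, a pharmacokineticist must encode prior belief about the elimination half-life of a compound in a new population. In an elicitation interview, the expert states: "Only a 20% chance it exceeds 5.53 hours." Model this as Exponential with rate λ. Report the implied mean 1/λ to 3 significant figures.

mean ≈ 3.44 hours

P(T > 5.53) = e^(−λ·5.53) = 0.2, so λ = −ln(0.2)/5.53 = 0.291.
Mean = 1/λ = 3.44 hours.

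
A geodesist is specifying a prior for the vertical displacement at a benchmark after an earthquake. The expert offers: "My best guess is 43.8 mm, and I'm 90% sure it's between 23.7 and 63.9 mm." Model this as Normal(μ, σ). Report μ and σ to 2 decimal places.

A symmetric 90% interval runs μ ± z·σ with z = 1.645.
Half-width = 20.1, so σ = 20.1/1.645 = 12.22.
μ is the stated best guess, 43.80.

μ = 43.80, σ = 12.22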